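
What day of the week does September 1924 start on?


Target: September 1, 1924
Anchor: Jan 1, 1924. With p = 1924 - 1 = 1923: (p + p//4 - p//100 + p//400) mod 7 = (1923 + 480 - 19 + 4) mod 7 = 2388 mod 7 = 1 -> Tuesday (Mon=0 ... Sun=6)
Days before September (Jan-Aug): 244 days
Weekday index = (1 + 244) mod 7 = 0

Monday


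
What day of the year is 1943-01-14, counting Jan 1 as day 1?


Date: January 14, 1943
No months before January
Plus 14 days in January

Day of year: 14


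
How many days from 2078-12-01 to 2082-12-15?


From 2078-12-01 to 2082-12-15
2078-12-01: days before December = 31 + 28 + 31 + 30 + 31 + 30 + 31 + 31 + 30 + 31 + 30 = 334 (2078 is not a leap year); day of year = 334 + 1 = 335
2082-12-15: days before December = 31 + 28 + 31 + 30 + 31 + 30 + 31 + 31 + 30 + 31 + 30 = 334 (2082 is not a leap year); day of year = 334 + 15 = 349
Rest of 2078: 365 - 335 = 30
Full years 2079 (365), 2080 (366), 2081 (365): 1096
Total = 30 + 1096 + 349 = 1475

1475 days


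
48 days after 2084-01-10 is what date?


Start: 2084-01-10, add 48 days
January 2084 has 31 days: 31 - 10 = 21 days to January 31 -> 27 left
February 2084: 27 <= 29 -> lands on February 27

Result: 2084-02-27


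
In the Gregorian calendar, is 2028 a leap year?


Gregorian leap year rule: divisible by 4, but not by 100, unless also by 400.
2028 is divisible by 4 but not 100 -> leap year

Yes


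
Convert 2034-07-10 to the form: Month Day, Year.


ISO 2034-07-10 parses as year=2034, month=07, day=10
Month 7 -> July

July 10, 2034


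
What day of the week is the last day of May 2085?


May 2085 has 31 days
Anchor: Jan 1, 2085. With p = 2085 - 1 = 2084: (p + p//4 - p//100 + p//400) mod 7 = (2084 + 521 - 20 + 5) mod 7 = 2590 mod 7 = 0 -> Monday (Mon=0 ... Sun=6)
Days before May (Jan-Apr): 120; May 1 index = (0 + 120) mod 7 = 1 -> Tuesday
Last day offset: 31 - 1 = 30 days
Weekday index = (1 + 30) mod 7 = 3

Thursday, May 31


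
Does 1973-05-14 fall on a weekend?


Anchor: Jan 1, 1973. With p = 1973 - 1 = 1972: (p + p//4 - p//100 + p//400) mod 7 = (1972 + 493 - 19 + 4) mod 7 = 2450 mod 7 = 0 -> Monday (Mon=0 ... Sun=6)
Day of year: 134; offset = 133
Weekday index = (0 + 133) mod 7 = 0 -> Monday
Weekend days: Saturday, Sunday

No


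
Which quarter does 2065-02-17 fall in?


Month: February (month 2)
Q1: Jan-Mar, Q2: Apr-Jun, Q3: Jul-Sep, Q4: Oct-Dec

Q1


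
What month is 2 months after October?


October is month 10
10 + 2 = 12

December


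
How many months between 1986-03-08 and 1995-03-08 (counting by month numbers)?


From March 1986 to March 1995
9 years * 12 = 108 months = 108

108 months


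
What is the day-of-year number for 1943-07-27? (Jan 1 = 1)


Date: July 27, 1943
Days in months 1 through 6: 181
Plus 27 days in July

Day of year: 208


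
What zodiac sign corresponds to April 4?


Date: April 4
Conventional tropical zodiac dates: Aries from March 21 onward; Taurus starts April 20
April 4 falls within the Aries range

Aries


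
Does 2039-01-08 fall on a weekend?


Anchor: Jan 1, 2039. With p = 2039 - 1 = 2038: (p + p//4 - p//100 + p//400) mod 7 = (2038 + 509 - 20 + 5) mod 7 = 2532 mod 7 = 5 -> Saturday (Mon=0 ... Sun=6)
Day of year: 8; offset = 7
Weekday index = (5 + 7) mod 7 = 5 -> Saturday
Weekend days: Saturday, Sunday

Yes


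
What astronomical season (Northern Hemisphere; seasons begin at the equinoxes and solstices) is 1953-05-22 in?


Date: May 22
Astronomical Spring (approx.; exact equinox/solstice day varies by year): March 20 to June 20
May 22 falls within the Spring window

Spring


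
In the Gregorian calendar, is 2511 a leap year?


Gregorian leap year rule: divisible by 4, but not by 100, unless also by 400.
2511 is not divisible by 4 -> not a leap year

No


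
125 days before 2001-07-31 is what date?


Start: 2001-07-31, subtract 125 days
Back 31 days from July 31 reaches June 30, 2001 -> 94 left
June 2001 has 30 days -> back to May 31, 2001 -> 64 left
May 2001 has 31 days -> back to April 30, 2001 -> 33 left
April 2001 has 30 days -> back to March 31, 2001 -> 3 left
March 2001: 31 - 3 = 28 -> lands on March 28

Result: 2001-03-28


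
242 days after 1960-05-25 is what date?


Start: 1960-05-25, add 242 days
May 1960 has 31 days: 31 - 25 = 6 days to May 31 -> 236 left
June 1960 has 30 days -> 206 left
July 1960 has 31 days -> 175 left
August 1960 has 31 days -> 144 left
September 1960 has 30 days -> 114 left
October 1960 has 31 days -> 83 left
November 1960 has 30 days -> 53 left
December 1960 has 31 days -> 22 left
January 1961: 22 <= 31 -> lands on January 22

Result: 1961-01-22


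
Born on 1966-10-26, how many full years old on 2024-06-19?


Birth: 1966-10-26
Reference: 2024-06-19
Year difference: 2024 - 1966 = 58
Birthday not yet reached in 2024, subtract 1

57 years old


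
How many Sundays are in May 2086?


May 2086 has 31 days
Anchor: Jan 1, 2086. With p = 2086 - 1 = 2085: (p + p//4 - p//100 + p//400) mod 7 = (2085 + 521 - 20 + 5) mod 7 = 2591 mod 7 = 1 -> Tuesday (Mon=0 ... Sun=6)
Days before May (Jan-Apr): 120; May 1 index = (1 + 120) mod 7 = 2 -> Wednesday
First Sunday is May 5
Sundays: 5, 12, 19, 26

4 Sundays


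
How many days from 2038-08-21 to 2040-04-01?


From 2038-08-21 to 2040-04-01
2038-08-21: days before August = 31 + 28 + 31 + 30 + 31 + 30 + 31 = 212 (2038 is not a leap year); day of year = 212 + 21 = 233
2040-04-01: days before April = 31 + 29 + 31 = 91 (2040 is a leap year); day of year = 91 + 1 = 92
Rest of 2038: 365 - 233 = 132
Full years 2039 (365): 365
Total = 132 + 365 + 92 = 589

589 days


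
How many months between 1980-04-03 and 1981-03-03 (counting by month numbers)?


From April 1980 to March 1981
1 year * 12 = 12 months, minus 1 month = 11

11 months


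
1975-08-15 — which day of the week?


Date: August 15, 1975
Anchor: Jan 1, 1975. With p = 1975 - 1 = 1974: (p + p//4 - p//100 + p//400) mod 7 = (1974 + 493 - 19 + 4) mod 7 = 2452 mod 7 = 2 -> Wednesday (Mon=0 ... Sun=6)
Days before August (Jan-Jul): 212; offset = 212 + 15 - 1 = 226
Weekday index = (2 + 226) mod 7 = 4

Day of the week: Friday


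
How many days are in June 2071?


June 2071

30 days


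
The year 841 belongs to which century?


Century = (year - 1) // 100 + 1
= (841 - 1) // 100 + 1
= 840 // 100 + 1
= 8 + 1

9th century


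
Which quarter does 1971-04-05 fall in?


Month: April (month 4)
Q1: Jan-Mar, Q2: Apr-Jun, Q3: Jul-Sep, Q4: Oct-Dec

Q2


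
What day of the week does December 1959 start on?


Target: December 1, 1959
Anchor: Jan 1, 1959. With p = 1959 - 1 = 1958: (p + p//4 - p//100 + p//400) mod 7 = (1958 + 489 - 19 + 4) mod 7 = 2432 mod 7 = 3 -> Thursday (Mon=0 ... Sun=6)
Days before December (Jan-Nov): 334 days
Weekday index = (3 + 334) mod 7 = 1

Tuesday


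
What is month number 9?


Month 9 of 12

September


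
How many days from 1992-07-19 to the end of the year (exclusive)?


Day of year: 201 of 366
Remaining = 366 - 201

165 days


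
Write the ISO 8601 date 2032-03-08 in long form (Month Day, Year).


ISO 2032-03-08 parses as year=2032, month=03, day=08
Month 3 -> March

March 8, 2032


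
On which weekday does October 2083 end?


October 2083 has 31 days
Anchor: Jan 1, 2083. With p = 2083 - 1 = 2082: (p + p//4 - p//100 + p//400) mod 7 = (2082 + 520 - 20 + 5) mod 7 = 2587 mod 7 = 4 -> Friday (Mon=0 ... Sun=6)
Days before October (Jan-Sep): 273; October 1 index = (4 + 273) mod 7 = 4 -> Friday
Last day offset: 31 - 1 = 30 days
Weekday index = (4 + 30) mod 7 = 6

Sunday, October 31


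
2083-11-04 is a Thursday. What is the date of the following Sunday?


Current: Thursday
Target: Sunday
Days ahead: 3

Next Sunday: 2083-11-07


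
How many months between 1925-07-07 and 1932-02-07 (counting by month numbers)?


From July 1925 to February 1932
7 years * 12 = 84 months, minus 5 months = 79

79 months


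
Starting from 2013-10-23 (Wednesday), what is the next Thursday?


Current: Wednesday
Target: Thursday
Days ahead: 1

Next Thursday: 2013-10-24


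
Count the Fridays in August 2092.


August 2092 has 31 days
Anchor: Jan 1, 2092. With p = 2092 - 1 = 2091: (p + p//4 - p//100 + p//400) mod 7 = (2091 + 522 - 20 + 5) mod 7 = 2598 mod 7 = 1 -> Tuesday (Mon=0 ... Sun=6)
Days before August (Jan-Jul): 213; August 1 index = (1 + 213) mod 7 = 4 -> Friday
First Friday is August 1
Fridays: 1, 8, 15, 22, 29

5 Fridays


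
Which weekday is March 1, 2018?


Target: March 1, 2018
Anchor: Jan 1, 2018. With p = 2018 - 1 = 2017: (p + p//4 - p//100 + p//400) mod 7 = (2017 + 504 - 20 + 5) mod 7 = 2506 mod 7 = 0 -> Monday (Mon=0 ... Sun=6)
Days before March (Jan-Feb): 59 days
Weekday index = (0 + 59) mod 7 = 3

Thursday


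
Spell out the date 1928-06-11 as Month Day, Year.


ISO 1928-06-11 parses as year=1928, month=06, day=11
Month 6 -> June

June 11, 1928


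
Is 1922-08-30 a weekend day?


Anchor: Jan 1, 1922. With p = 1922 - 1 = 1921: (p + p//4 - p//100 + p//400) mod 7 = (1921 + 480 - 19 + 4) mod 7 = 2386 mod 7 = 6 -> Sunday (Mon=0 ... Sun=6)
Day of year: 242; offset = 241
Weekday index = (6 + 241) mod 7 = 2 -> Wednesday
Weekend days: Saturday, Sunday

No


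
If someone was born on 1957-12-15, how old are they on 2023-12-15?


Birth: 1957-12-15
Reference: 2023-12-15
Year difference: 2023 - 1957 = 66

66 years old


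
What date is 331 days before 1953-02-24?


Start: 1953-02-24, subtract 331 days
Back 24 days from February 24 reaches January 31, 1953 -> 307 left
January 1953 has 31 days -> back to December 31, 1952 -> 276 left
December 1952 has 31 days -> back to November 30, 1952 -> 245 left
November 1952 has 30 days -> back to October 31, 1952 -> 215 left
October 1952 has 31 days -> back to September 30, 1952 -> 184 left
September 1952 has 30 days -> back to August 31, 1952 -> 154 left
August 1952 has 31 days -> back to July 31, 1952 -> 123 left
July 1952 has 31 days -> back to June 30, 1952 -> 92 left
June 1952 has 30 days -> back to May 31, 1952 -> 62 left
May 1952 has 31 days -> back to April 30, 1952 -> 31 left
April 1952 has 30 days -> back to March 31, 1952 -> 1 left
March 1952: 31 - 1 = 30 -> lands on March 30

Result: 1952-03-30


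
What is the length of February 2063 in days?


February 2063 (leap year: no)

28 days


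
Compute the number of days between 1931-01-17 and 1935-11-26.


From 1931-01-17 to 1935-11-26
1931-01-17: day of year = 17
1935-11-26: days before November = 31 + 28 + 31 + 30 + 31 + 30 + 31 + 31 + 30 + 31 = 304 (1935 is not a leap year); day of year = 304 + 26 = 330
Rest of 1931: 365 - 17 = 348
Full years 1932 (366), 1933 (365), 1934 (365): 1096
Total = 348 + 1096 + 330 = 1774

1774 days


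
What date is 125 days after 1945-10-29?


Start: 1945-10-29, add 125 days
October 1945 has 31 days: 31 - 29 = 2 days to October 31 -> 123 left
November 1945 has 30 days -> 93 left
December 1945 has 31 days -> 62 left
January 1946 has 31 days -> 31 left
February 1946 has 28 days -> 3 left
March 1946: 3 <= 31 -> lands on March 3

Result: 1946-03-03


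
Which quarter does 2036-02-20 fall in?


Month: February (month 2)
Q1: Jan-Mar, Q2: Apr-Jun, Q3: Jul-Sep, Q4: Oct-Dec

Q1


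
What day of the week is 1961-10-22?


Date: October 22, 1961
Anchor: Jan 1, 1961. With p = 1961 - 1 = 1960: (p + p//4 - p//100 + p//400) mod 7 = (1960 + 490 - 19 + 4) mod 7 = 2435 mod 7 = 6 -> Sunday (Mon=0 ... Sun=6)
Days before October (Jan-Sep): 273; offset = 273 + 22 - 1 = 294
Weekday index = (6 + 294) mod 7 = 6

Day of the week: Sunday


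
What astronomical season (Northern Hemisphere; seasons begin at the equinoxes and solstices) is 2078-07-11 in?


Date: July 11
Astronomical Summer (approx.; exact equinox/solstice day varies by year): June 21 to September 21
July 11 falls within the Summer window

Summer


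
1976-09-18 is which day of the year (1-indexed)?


Date: September 18, 1976
Days in months 1 through 8: 244
Plus 18 days in September

Day of year: 262


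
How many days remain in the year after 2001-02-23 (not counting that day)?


Day of year: 54 of 365
Remaining = 365 - 54

311 days


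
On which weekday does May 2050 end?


May 2050 has 31 days
Anchor: Jan 1, 2050. With p = 2050 - 1 = 2049: (p + p//4 - p//100 + p//400) mod 7 = (2049 + 512 - 20 + 5) mod 7 = 2546 mod 7 = 5 -> Saturday (Mon=0 ... Sun=6)
Days before May (Jan-Apr): 120; May 1 index = (5 + 120) mod 7 = 6 -> Sunday
Last day offset: 31 - 1 = 30 days
Weekday index = (6 + 30) mod 7 = 1

Tuesday, May 31


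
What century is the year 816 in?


Century = (year - 1) // 100 + 1
= (816 - 1) // 100 + 1
= 815 // 100 + 1
= 8 + 1

9th century


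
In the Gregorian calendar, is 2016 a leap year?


Gregorian leap year rule: divisible by 4, but not by 100, unless also by 400.
2016 is divisible by 4 but not 100 -> leap year

Yes


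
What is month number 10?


Month 10 of 12

October


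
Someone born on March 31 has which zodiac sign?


Date: March 31
Conventional tropical zodiac dates: Aries from March 21 onward; Taurus starts April 20
March 31 falls within the Aries range

Aries


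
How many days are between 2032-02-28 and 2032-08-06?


From 2032-02-28 to 2032-08-06
2032-02-28: days before February = 31; day of year = 31 + 28 = 59
2032-08-06: days before August = 31 + 29 + 31 + 30 + 31 + 30 + 31 = 213 (2032 is a leap year); day of year = 213 + 6 = 219
Same year: 219 - 59 = 160

160 days


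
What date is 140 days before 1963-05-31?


Start: 1963-05-31, subtract 140 days
Back 31 days from May 31 reaches April 30, 1963 -> 109 left
April 1963 has 30 days -> back to March 31, 1963 -> 79 left
March 1963 has 31 days -> back to February 28, 1963 -> 48 left
February 1963 has 28 days -> back to January 31, 1963 -> 20 left
January 1963: 31 - 20 = 11 -> lands on January 11

Result: 1963-01-11


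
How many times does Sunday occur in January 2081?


January 2081 has 31 days
Anchor: Jan 1, 2081. With p = 2081 - 1 = 2080: (p + p//4 - p//100 + p//400) mod 7 = (2080 + 520 - 20 + 5) mod 7 = 2585 mod 7 = 2 -> Wednesday (Mon=0 ... Sun=6)
January 1 is the anchor itself -> Wednesday
First Sunday is January 5
Sundays: 5, 12, 19, 26

4 Sundays


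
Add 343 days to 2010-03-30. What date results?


Start: 2010-03-30, add 343 days
March 2010 has 31 days: 31 - 30 = 1 day to March 31 -> 342 left
April 2010 has 30 days -> 312 left
May 2010 has 31 days -> 281 left
June 2010 has 30 days -> 251 left
July 2010 has 31 days -> 220 left
August 2010 has 31 days -> 189 left
September 2010 has 30 days -> 159 left
October 2010 has 31 days -> 128 left
November 2010 has 30 days -> 98 left
December 2010 has 31 days -> 67 left
January 2011 has 31 days -> 36 left
February 2011 has 28 days -> 8 left
March 2011: 8 <= 31 -> lands on March 8

Result: 2011-03-08


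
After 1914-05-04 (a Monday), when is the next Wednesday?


Current: Monday
Target: Wednesday
Days ahead: 2

Next Wednesday: 1914-05-06


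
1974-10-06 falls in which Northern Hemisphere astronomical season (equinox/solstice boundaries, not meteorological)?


Date: October 6
Astronomical Autumn (approx.; exact equinox/solstice day varies by year): September 22 to December 20
October 6 falls within the Autumn window

Autumn


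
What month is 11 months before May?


May is month 5
5 - 11 = -6; wrap: -6 + 12 = 6

June


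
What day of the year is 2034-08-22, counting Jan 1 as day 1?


Date: August 22, 2034
Days in months 1 through 7: 212
Plus 22 days in August

Day of year: 234


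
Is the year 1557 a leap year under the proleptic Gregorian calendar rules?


Gregorian leap year rule: divisible by 4, but not by 100, unless also by 400.
1557 is not divisible by 4 -> not a leap year

No


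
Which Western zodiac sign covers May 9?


Date: May 9
Conventional tropical zodiac dates: Taurus from April 20 onward; Gemini starts May 21
May 9 falls within the Taurus range

Taurus


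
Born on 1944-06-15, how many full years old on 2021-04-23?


Birth: 1944-06-15
Reference: 2021-04-23
Year difference: 2021 - 1944 = 77
Birthday not yet reached in 2021, subtract 1

76 years old


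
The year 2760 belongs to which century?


Century = (year - 1) // 100 + 1
= (2760 - 1) // 100 + 1
= 2759 // 100 + 1
= 27 + 1

28th century


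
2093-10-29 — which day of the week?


Date: October 29, 2093
Anchor: Jan 1, 2093. With p = 2093 - 1 = 2092: (p + p//4 - p//100 + p//400) mod 7 = (2092 + 523 - 20 + 5) mod 7 = 2600 mod 7 = 3 -> Thursday (Mon=0 ... Sun=6)
Days before October (Jan-Sep): 273; offset = 273 + 29 - 1 = 301
Weekday index = (3 + 301) mod 7 = 3

Day of the week: Thursday


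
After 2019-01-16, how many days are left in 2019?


Day of year: 16 of 365
Remaining = 365 - 16

349 days


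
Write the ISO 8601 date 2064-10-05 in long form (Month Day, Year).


ISO 2064-10-05 parses as year=2064, month=10, day=05
Month 10 -> October

October 5, 2064


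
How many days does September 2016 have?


September 2016

30 days


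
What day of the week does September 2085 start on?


Target: September 1, 2085
Anchor: Jan 1, 2085. With p = 2085 - 1 = 2084: (p + p//4 - p//100 + p//400) mod 7 = (2084 + 521 - 20 + 5) mod 7 = 2590 mod 7 = 0 -> Monday (Mon=0 ... Sun=6)
Days before September (Jan-Aug): 243 days
Weekday index = (0 + 243) mod 7 = 5

Saturday


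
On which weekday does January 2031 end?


January 2031 has 31 days
Anchor: Jan 1, 2031. With p = 2031 - 1 = 2030: (p + p//4 - p//100 + p//400) mod 7 = (2030 + 507 - 20 + 5) mod 7 = 2522 mod 7 = 2 -> Wednesday (Mon=0 ... Sun=6)
January 1 is the anchor itself -> Wednesday
Last day offset: 31 - 1 = 30 days
Weekday index = (2 + 30) mod 7 = 4

Friday, January 31


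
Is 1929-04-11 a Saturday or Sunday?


Anchor: Jan 1, 1929. With p = 1929 - 1 = 1928: (p + p//4 - p//100 + p//400) mod 7 = (1928 + 482 - 19 + 4) mod 7 = 2395 mod 7 = 1 -> Tuesday (Mon=0 ... Sun=6)
Day of year: 101; offset = 100
Weekday index = (1 + 100) mod 7 = 3 -> Thursday
Weekend days: Saturday, Sunday

No


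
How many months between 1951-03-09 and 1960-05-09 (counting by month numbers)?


From March 1951 to May 1960
9 years * 12 = 108 months, plus 2 months = 110

110 months


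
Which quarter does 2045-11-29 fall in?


Month: November (month 11)
Q1: Jan-Mar, Q2: Apr-Jun, Q3: Jul-Sep, Q4: Oct-Dec

Q4


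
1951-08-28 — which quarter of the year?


Month: August (month 8)
Q1: Jan-Mar, Q2: Apr-Jun, Q3: Jul-Sep, Q4: Oct-Dec

Q3


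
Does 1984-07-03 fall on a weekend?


Anchor: Jan 1, 1984. With p = 1984 - 1 = 1983: (p + p//4 - p//100 + p//400) mod 7 = (1983 + 495 - 19 + 4) mod 7 = 2463 mod 7 = 6 -> Sunday (Mon=0 ... Sun=6)
Day of year: 185; offset = 184
Weekday index = (6 + 184) mod 7 = 1 -> Tuesday
Weekend days: Saturday, Sunday

No


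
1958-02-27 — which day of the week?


Date: February 27, 1958
Anchor: Jan 1, 1958. With p = 1958 - 1 = 1957: (p + p//4 - p//100 + p//400) mod 7 = (1957 + 489 - 19 + 4) mod 7 = 2431 mod 7 = 2 -> Wednesday (Mon=0 ... Sun=6)
Days before February (Jan): 31; offset = 31 + 27 - 1 = 57
Weekday index = (2 + 57) mod 7 = 3

Day of the week: Thursday


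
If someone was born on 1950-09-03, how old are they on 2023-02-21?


Birth: 1950-09-03
Reference: 2023-02-21
Year difference: 2023 - 1950 = 73
Birthday not yet reached in 2023, subtract 1

72 years old


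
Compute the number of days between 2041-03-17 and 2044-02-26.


From 2041-03-17 to 2044-02-26
2041-03-17: days before March = 31 + 28 = 59 (2041 is not a leap year); day of year = 59 + 17 = 76
2044-02-26: days before February = 31; day of year = 31 + 26 = 57
Rest of 2041: 365 - 76 = 289
Full years 2042 (365), 2043 (365): 730
Total = 289 + 730 + 57 = 1076

1076 days


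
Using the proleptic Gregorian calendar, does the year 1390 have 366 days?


Gregorian leap year rule: divisible by 4, but not by 100, unless also by 400.
1390 is not divisible by 4 -> not a leap year

No


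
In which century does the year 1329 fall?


Century = (year - 1) // 100 + 1
= (1329 - 1) // 100 + 1
= 1328 // 100 + 1
= 13 + 1

14th century


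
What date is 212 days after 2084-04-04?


Start: 2084-04-04, add 212 days
April 2084 has 30 days: 30 - 4 = 26 days to April 30 -> 186 left
May 2084 has 31 days -> 155 left
June 2084 has 30 days -> 125 left
July 2084 has 31 days -> 94 left
August 2084 has 31 days -> 63 left
September 2084 has 30 days -> 33 left
October 2084 has 31 days -> 2 left
November 2084: 2 <= 30 -> lands on November 2

Result: 2084-11-02


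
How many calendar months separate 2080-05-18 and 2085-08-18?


From May 2080 to August 2085
5 years * 12 = 60 months, plus 3 months = 63

63 months


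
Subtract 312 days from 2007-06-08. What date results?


Start: 2007-06-08, subtract 312 days
Back 8 days from June 8 reaches May 31, 2007 -> 304 left
May 2007 has 31 days -> back to April 30, 2007 -> 273 left
April 2007 has 30 days -> back to March 31, 2007 -> 243 left
March 2007 has 31 days -> back to February 28, 2007 -> 212 left
February 2007 has 28 days -> back to January 31, 2007 -> 184 left
January 2007 has 31 days -> back to December 31, 2006 -> 153 left
December 2006 has 31 days -> back to November 30, 2006 -> 122 left
November 2006 has 30 days -> back to October 31, 2006 -> 92 left
October 2006 has 31 days -> back to September 30, 2006 -> 61 left
September 2006 has 30 days -> back to August 31, 2006 -> 31 left
August 2006 has 31 days -> back to July 31, 2006 -> 0 left
July 2006: 31 - 0 = 31 -> lands on July 31

Result: 2006-07-31


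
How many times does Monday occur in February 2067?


February 2067 has 28 days
Anchor: Jan 1, 2067. With p = 2067 - 1 = 2066: (p + p//4 - p//100 + p//400) mod 7 = (2066 + 516 - 20 + 5) mod 7 = 2567 mod 7 = 5 -> Saturday (Mon=0 ... Sun=6)
Days before February (Jan): 31; February 1 index = (5 + 31) mod 7 = 1 -> Tuesday
First Monday is February 7
Mondays: 7, 14, 21, 28

4 Mondays


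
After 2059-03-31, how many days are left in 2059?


Day of year: 90 of 365
Remaining = 365 - 90

275 days


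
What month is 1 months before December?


December is month 12
12 - 1 = 11

November


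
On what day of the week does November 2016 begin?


Target: November 1, 2016
Anchor: Jan 1, 2016. With p = 2016 - 1 = 2015: (p + p//4 - p//100 + p//400) mod 7 = (2015 + 503 - 20 + 5) mod 7 = 2503 mod 7 = 4 -> Friday (Mon=0 ... Sun=6)
Days before November (Jan-Oct): 305 days
Weekday index = (4 + 305) mod 7 = 1

Tuesday


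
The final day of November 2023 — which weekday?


November 2023 has 30 days
Anchor: Jan 1, 2023. With p = 2023 - 1 = 2022: (p + p//4 - p//100 + p//400) mod 7 = (2022 + 505 - 20 + 5) mod 7 = 2512 mod 7 = 6 -> Sunday (Mon=0 ... Sun=6)
Days before November (Jan-Oct): 304; November 1 index = (6 + 304) mod 7 = 2 -> Wednesday
Last day offset: 30 - 1 = 29 days
Weekday index = (2 + 29) mod 7 = 3

Thursday, November 30


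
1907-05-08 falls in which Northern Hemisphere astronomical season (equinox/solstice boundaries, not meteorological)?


Date: May 8
Astronomical Spring (approx.; exact equinox/solstice day varies by year): March 20 to June 20
May 8 falls within the Spring window

Spring


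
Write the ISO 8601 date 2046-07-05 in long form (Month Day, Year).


ISO 2046-07-05 parses as year=2046, month=07, day=05
Month 7 -> July

July 5, 2046


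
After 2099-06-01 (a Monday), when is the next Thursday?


Current: Monday
Target: Thursday
Days ahead: 3

Next Thursday: 2099-06-04


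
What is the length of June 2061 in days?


June 2061

30 days


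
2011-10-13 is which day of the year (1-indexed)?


Date: October 13, 2011
Days in months 1 through 9: 273
Plus 13 days in October

Day of year: 286


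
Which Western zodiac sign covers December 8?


Date: December 8
Conventional tropical zodiac dates: Sagittarius from November 22 onward; Capricorn starts December 22
December 8 falls within the Sagittarius range

Sagittarius


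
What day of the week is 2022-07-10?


Date: July 10, 2022
Anchor: Jan 1, 2022. With p = 2022 - 1 = 2021: (p + p//4 - p//100 + p//400) mod 7 = (2021 + 505 - 20 + 5) mod 7 = 2511 mod 7 = 5 -> Saturday (Mon=0 ... Sun=6)
Days before July (Jan-Jun): 181; offset = 181 + 10 - 1 = 190
Weekday index = (5 + 190) mod 7 = 6

Day of the week: Sunday


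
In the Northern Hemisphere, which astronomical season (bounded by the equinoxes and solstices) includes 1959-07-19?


Date: July 19
Astronomical Summer (approx.; exact equinox/solstice day varies by year): June 21 to September 21
July 19 falls within the Summer window

Summer


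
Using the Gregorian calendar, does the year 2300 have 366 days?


Gregorian leap year rule: divisible by 4, but not by 100, unless also by 400.
2300 is divisible by 100 but not 400 -> not a leap year

No


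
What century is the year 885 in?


Century = (year - 1) // 100 + 1
= (885 - 1) // 100 + 1
= 884 // 100 + 1
= 8 + 1

9th century


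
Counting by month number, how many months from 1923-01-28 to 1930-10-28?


From January 1923 to October 1930
7 years * 12 = 84 months, plus 9 months = 93

93 months


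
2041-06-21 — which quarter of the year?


Month: June (month 6)
Q1: Jan-Mar, Q2: Apr-Jun, Q3: Jul-Sep, Q4: Oct-Dec

Q2


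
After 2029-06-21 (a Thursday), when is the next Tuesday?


Current: Thursday
Target: Tuesday
Days ahead: 5

Next Tuesday: 2029-06-26


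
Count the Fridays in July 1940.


July 1940 has 31 days
Anchor: Jan 1, 1940. With p = 1940 - 1 = 1939: (p + p//4 - p//100 + p//400) mod 7 = (1939 + 484 - 19 + 4) mod 7 = 2408 mod 7 = 0 -> Monday (Mon=0 ... Sun=6)
Days before July (Jan-Jun): 182; July 1 index = (0 + 182) mod 7 = 0 -> Monday
First Friday is July 5
Fridays: 5, 12, 19, 26

4 Fridays


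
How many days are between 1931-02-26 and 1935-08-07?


From 1931-02-26 to 1935-08-07
1931-02-26: days before February = 31; day of year = 31 + 26 = 57
1935-08-07: days before August = 31 + 28 + 31 + 30 + 31 + 30 + 31 = 212 (1935 is not a leap year); day of year = 212 + 7 = 219
Rest of 1931: 365 - 57 = 308
Full years 1932 (366), 1933 (365), 1934 (365): 1096
Total = 308 + 1096 + 219 = 1623

1623 days


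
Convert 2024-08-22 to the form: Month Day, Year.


ISO 2024-08-22 parses as year=2024, month=08, day=22
Month 8 -> August

August 22, 2024


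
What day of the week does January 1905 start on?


Target: January 1, 1905
Anchor: Jan 1, 1905. With p = 1905 - 1 = 1904: (p + p//4 - p//100 + p//400) mod 7 = (1904 + 476 - 19 + 4) mod 7 = 2365 mod 7 = 6 -> Sunday (Mon=0 ... Sun=6)
Offset from anchor: 0 days
Weekday index = (6 + 0) mod 7 = 6

Sunday


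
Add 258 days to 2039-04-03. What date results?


Start: 2039-04-03, add 258 days
April 2039 has 30 days: 30 - 3 = 27 days to April 30 -> 231 left
May 2039 has 31 days -> 200 left
June 2039 has 30 days -> 170 left
July 2039 has 31 days -> 139 left
August 2039 has 31 days -> 108 left
September 2039 has 30 days -> 78 left
October 2039 has 31 days -> 47 left
November 2039 has 30 days -> 17 left
December 2039: 17 <= 31 -> lands on December 17

Result: 2039-12-17


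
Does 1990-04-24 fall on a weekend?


Anchor: Jan 1, 1990. With p = 1990 - 1 = 1989: (p + p//4 - p//100 + p//400) mod 7 = (1989 + 497 - 19 + 4) mod 7 = 2471 mod 7 = 0 -> Monday (Mon=0 ... Sun=6)
Day of year: 114; offset = 113
Weekday index = (0 + 113) mod 7 = 1 -> Tuesday
Weekend days: Saturday, Sunday

No


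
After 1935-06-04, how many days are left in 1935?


Day of year: 155 of 365
Remaining = 365 - 155

210 days


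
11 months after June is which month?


June is month 6
6 + 11 = 17; wrap: 17 - 12 = 5

May


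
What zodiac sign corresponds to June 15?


Date: June 15
Conventional tropical zodiac dates: Gemini from May 21 onward; Cancer starts June 21
June 15 falls within the Gemini range

Gemini


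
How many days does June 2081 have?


June 2081

30 days


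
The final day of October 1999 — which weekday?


October 1999 has 31 days
Anchor: Jan 1, 1999. With p = 1999 - 1 = 1998: (p + p//4 - p//100 + p//400) mod 7 = (1998 + 499 - 19 + 4) mod 7 = 2482 mod 7 = 4 -> Friday (Mon=0 ... Sun=6)
Days before October (Jan-Sep): 273; October 1 index = (4 + 273) mod 7 = 4 -> Friday
Last day offset: 31 - 1 = 30 days
Weekday index = (4 + 30) mod 7 = 6

Sunday, October 31


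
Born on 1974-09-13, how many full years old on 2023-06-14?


Birth: 1974-09-13
Reference: 2023-06-14
Year difference: 2023 - 1974 = 49
Birthday not yet reached in 2023, subtract 1

48 years old


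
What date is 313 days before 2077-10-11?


Start: 2077-10-11, subtract 313 days
Back 11 days from October 11 reaches September 30, 2077 -> 302 left
September 2077 has 30 days -> back to August 31, 2077 -> 272 left
August 2077 has 31 days -> back to July 31, 2077 -> 241 left
July 2077 has 31 days -> back to June 30, 2077 -> 210 left
June 2077 has 30 days -> back to May 31, 2077 -> 180 left
May 2077 has 31 days -> back to April 30, 2077 -> 149 left
April 2077 has 30 days -> back to March 31, 2077 -> 119 left
March 2077 has 31 days -> back to February 28, 2077 -> 88 left
February 2077 has 28 days -> back to January 31, 2077 -> 60 left
January 2077 has 31 days -> back to December 31, 2076 -> 29 left
December 2076: 31 - 29 = 2 -> lands on December 2

Result: 2076-12-02


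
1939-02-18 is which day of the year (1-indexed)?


Date: February 18, 1939
Days in months 1 through 1: 31
Plus 18 days in February

Day of year: 49


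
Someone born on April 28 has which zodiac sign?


Date: April 28
Conventional tropical zodiac dates: Taurus from April 20 onward; Gemini starts May 21
April 28 falls within the Taurus range

Taurus


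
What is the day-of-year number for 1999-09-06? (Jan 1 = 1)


Date: September 6, 1999
Days in months 1 through 8: 243
Plus 6 days in September

Day of year: 249


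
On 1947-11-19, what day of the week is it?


Date: November 19, 1947
Anchor: Jan 1, 1947. With p = 1947 - 1 = 1946: (p + p//4 - p//100 + p//400) mod 7 = (1946 + 486 - 19 + 4) mod 7 = 2417 mod 7 = 2 -> Wednesday (Mon=0 ... Sun=6)
Days before November (Jan-Oct): 304; offset = 304 + 19 - 1 = 322
Weekday index = (2 + 322) mod 7 = 2

Day of the week: Wednesday


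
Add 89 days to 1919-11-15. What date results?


Start: 1919-11-15, add 89 days
November 1919 has 30 days: 30 - 15 = 15 days to November 30 -> 74 left
December 1919 has 31 days -> 43 left
January 1920 has 31 days -> 12 left
February 1920: 12 <= 29 -> lands on February 12

Result: 1920-02-12


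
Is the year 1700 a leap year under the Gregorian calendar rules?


Gregorian leap year rule: divisible by 4, but not by 100, unless also by 400.
1700 is divisible by 100 but not 400 -> not a leap year

No


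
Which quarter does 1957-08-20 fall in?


Month: August (month 8)
Q1: Jan-Mar, Q2: Apr-Jun, Q3: Jul-Sep, Q4: Oct-Dec

Q3


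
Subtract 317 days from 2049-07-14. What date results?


Start: 2049-07-14, subtract 317 days
Back 14 days from July 14 reaches June 30, 2049 -> 303 left
June 2049 has 30 days -> back to May 31, 2049 -> 273 left
May 2049 has 31 days -> back to April 30, 2049 -> 242 left
April 2049 has 30 days -> back to March 31, 2049 -> 212 left
March 2049 has 31 days -> back to February 28, 2049 -> 181 left
February 2049 has 28 days -> back to January 31, 2049 -> 153 left
January 2049 has 31 days -> back to December 31, 2048 -> 122 left
December 2048 has 31 days -> back to November 30, 2048 -> 91 left
November 2048 has 30 days -> back to October 31, 2048 -> 61 left
October 2048 has 31 days -> back to September 30, 2048 -> 30 left
September 2048 has 30 days -> back to August 31, 2048 -> 0 left
August 2048: 31 - 0 = 31 -> lands on August 31

Result: 2048-08-31


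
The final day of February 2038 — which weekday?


February 2038 has 28 days
Anchor: Jan 1, 2038. With p = 2038 - 1 = 2037: (p + p//4 - p//100 + p//400) mod 7 = (2037 + 509 - 20 + 5) mod 7 = 2531 mod 7 = 4 -> Friday (Mon=0 ... Sun=6)
Days before February (Jan): 31; February 1 index = (4 + 31) mod 7 = 0 -> Monday
Last day offset: 28 - 1 = 27 days
Weekday index = (0 + 27) mod 7 = 6

Sunday, February 28


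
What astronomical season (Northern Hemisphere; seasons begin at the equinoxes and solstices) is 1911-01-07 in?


Date: January 7
Astronomical Winter (approx.; exact equinox/solstice day varies by year): December 21 to March 19
January 7 falls within the Winter window

Winter


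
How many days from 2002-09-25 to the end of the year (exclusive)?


Day of year: 268 of 365
Remaining = 365 - 268

97 days


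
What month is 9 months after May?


May is month 5
5 + 9 = 14; wrap: 14 - 12 = 2

February


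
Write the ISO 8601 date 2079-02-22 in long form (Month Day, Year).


ISO 2079-02-22 parses as year=2079, month=02, day=22
Month 2 -> February

February 22, 2079


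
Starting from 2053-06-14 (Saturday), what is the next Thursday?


Current: Saturday
Target: Thursday
Days ahead: 5

Next Thursday: 2053-06-19


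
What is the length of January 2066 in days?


January 2066

31 days


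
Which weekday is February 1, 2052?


Target: February 1, 2052
Anchor: Jan 1, 2052. With p = 2052 - 1 = 2051: (p + p//4 - p//100 + p//400) mod 7 = (2051 + 512 - 20 + 5) mod 7 = 2548 mod 7 = 0 -> Monday (Mon=0 ... Sun=6)
Days before February (Jan): 31 days
Weekday index = (0 + 31) mod 7 = 3

Thursday


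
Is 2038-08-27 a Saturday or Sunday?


Anchor: Jan 1, 2038. With p = 2038 - 1 = 2037: (p + p//4 - p//100 + p//400) mod 7 = (2037 + 509 - 20 + 5) mod 7 = 2531 mod 7 = 4 -> Friday (Mon=0 ... Sun=6)
Day of year: 239; offset = 238
Weekday index = (4 + 238) mod 7 = 4 -> Friday
Weekend days: Saturday, Sunday

No


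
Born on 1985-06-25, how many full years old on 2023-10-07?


Birth: 1985-06-25
Reference: 2023-10-07
Year difference: 2023 - 1985 = 38

38 years old


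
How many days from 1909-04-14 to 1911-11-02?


From 1909-04-14 to 1911-11-02
1909-04-14: days before April = 31 + 28 + 31 = 90 (1909 is not a leap year); day of year = 90 + 14 = 104
1911-11-02: days before November = 31 + 28 + 31 + 30 + 31 + 30 + 31 + 31 + 30 + 31 = 304 (1911 is not a leap year); day of year = 304 + 2 = 306
Rest of 1909: 365 - 104 = 261
Full years 1910 (365): 365
Total = 261 + 365 + 306 = 932

932 days


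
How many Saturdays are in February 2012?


February 2012 has 29 days
Anchor: Jan 1, 2012. With p = 2012 - 1 = 2011: (p + p//4 - p//100 + p//400) mod 7 = (2011 + 502 - 20 + 5) mod 7 = 2498 mod 7 = 6 -> Sunday (Mon=0 ... Sun=6)
Days before February (Jan): 31; February 1 index = (6 + 31) mod 7 = 2 -> Wednesday
First Saturday is February 4
Saturdays: 4, 11, 18, 25

4 Saturdays


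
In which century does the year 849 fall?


Century = (year - 1) // 100 + 1
= (849 - 1) // 100 + 1
= 848 // 100 + 1
= 8 + 1

9th century


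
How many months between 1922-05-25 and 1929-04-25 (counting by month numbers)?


From May 1922 to April 1929
7 years * 12 = 84 months, minus 1 month = 83

83 months


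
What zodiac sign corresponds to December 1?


Date: December 1
Conventional tropical zodiac dates: Sagittarius from November 22 onward; Capricorn starts December 22
December 1 falls within the Sagittarius range

Sagittarius


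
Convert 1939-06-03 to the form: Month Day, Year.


ISO 1939-06-03 parses as year=1939, month=06, day=03
Month 6 -> June

June 3, 1939


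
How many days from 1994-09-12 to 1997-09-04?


From 1994-09-12 to 1997-09-04
1994-09-12: days before September = 31 + 28 + 31 + 30 + 31 + 30 + 31 + 31 = 243 (1994 is not a leap year); day of year = 243 + 12 = 255
1997-09-04: days before September = 31 + 28 + 31 + 30 + 31 + 30 + 31 + 31 = 243 (1997 is not a leap year); day of year = 243 + 4 = 247
Rest of 1994: 365 - 255 = 110
Full years 1995 (365), 1996 (366): 731
Total = 110 + 731 + 247 = 1088

1088 days


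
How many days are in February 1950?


February 1950 (leap year: no)

28 days


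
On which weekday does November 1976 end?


November 1976 has 30 days
Anchor: Jan 1, 1976. With p = 1976 - 1 = 1975: (p + p//4 - p//100 + p//400) mod 7 = (1975 + 493 - 19 + 4) mod 7 = 2453 mod 7 = 3 -> Thursday (Mon=0 ... Sun=6)
Days before November (Jan-Oct): 305; November 1 index = (3 + 305) mod 7 = 0 -> Monday
Last day offset: 30 - 1 = 29 days
Weekday index = (0 + 29) mod 7 = 1

Tuesday, November 30


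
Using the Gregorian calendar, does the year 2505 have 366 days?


Gregorian leap year rule: divisible by 4, but not by 100, unless also by 400.
2505 is not divisible by 4 -> not a leap year

No


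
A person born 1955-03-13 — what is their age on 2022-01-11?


Birth: 1955-03-13
Reference: 2022-01-11
Year difference: 2022 - 1955 = 67
Birthday not yet reached in 2022, subtract 1

66 years old


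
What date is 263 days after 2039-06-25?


Start: 2039-06-25, add 263 days
June 2039 has 30 days: 30 - 25 = 5 days to June 30 -> 258 left
July 2039 has 31 days -> 227 left
August 2039 has 31 days -> 196 left
September 2039 has 30 days -> 166 left
October 2039 has 31 days -> 135 left
November 2039 has 30 days -> 105 left
December 2039 has 31 days -> 74 left
January 2040 has 31 days -> 43 left
February 2040 has 29 days -> 14 left
March 2040: 14 <= 31 -> lands on March 14

Result: 2040-03-14


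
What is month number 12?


Month 12 of 12

December


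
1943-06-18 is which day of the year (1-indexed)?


Date: June 18, 1943
Days in months 1 through 5: 151
Plus 18 days in June

Day of year: 169


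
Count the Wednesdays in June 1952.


June 1952 has 30 days
Anchor: Jan 1, 1952. With p = 1952 - 1 = 1951: (p + p//4 - p//100 + p//400) mod 7 = (1951 + 487 - 19 + 4) mod 7 = 2423 mod 7 = 1 -> Tuesday (Mon=0 ... Sun=6)
Days before June (Jan-May): 152; June 1 index = (1 + 152) mod 7 = 6 -> Sunday
First Wednesday is June 4
Wednesdays: 4, 11, 18, 25

4 Wednesdays


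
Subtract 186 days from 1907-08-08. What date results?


Start: 1907-08-08, subtract 186 days
Back 8 days from August 8 reaches July 31, 1907 -> 178 left
July 1907 has 31 days -> back to June 30, 1907 -> 147 left
June 1907 has 30 days -> back to May 31, 1907 -> 117 left
May 1907 has 31 days -> back to April 30, 1907 -> 86 left
April 1907 has 30 days -> back to March 31, 1907 -> 56 left
March 1907 has 31 days -> back to February 28, 1907 -> 25 left
February 1907: 28 - 25 = 3 -> lands on February 3

Result: 1907-02-03


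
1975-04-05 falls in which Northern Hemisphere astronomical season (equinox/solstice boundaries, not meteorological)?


Date: April 5
Astronomical Spring (approx.; exact equinox/solstice day varies by year): March 20 to June 20
April 5 falls within the Spring window

Spring


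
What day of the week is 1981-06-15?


Date: June 15, 1981
Anchor: Jan 1, 1981. With p = 1981 - 1 = 1980: (p + p//4 - p//100 + p//400) mod 7 = (1980 + 495 - 19 + 4) mod 7 = 2460 mod 7 = 3 -> Thursday (Mon=0 ... Sun=6)
Days before June (Jan-May): 151; offset = 151 + 15 - 1 = 165
Weekday index = (3 + 165) mod 7 = 0

Day of the week: Monday


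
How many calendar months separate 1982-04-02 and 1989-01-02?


From April 1982 to January 1989
7 years * 12 = 84 months, minus 3 months = 81

81 months


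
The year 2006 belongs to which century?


Century = (year - 1) // 100 + 1
= (2006 - 1) // 100 + 1
= 2005 // 100 + 1
= 20 + 1

21st century


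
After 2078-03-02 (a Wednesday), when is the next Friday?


Current: Wednesday
Target: Friday
Days ahead: 2

Next Friday: 2078-03-04


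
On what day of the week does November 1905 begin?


Target: November 1, 1905
Anchor: Jan 1, 1905. With p = 1905 - 1 = 1904: (p + p//4 - p//100 + p//400) mod 7 = (1904 + 476 - 19 + 4) mod 7 = 2365 mod 7 = 6 -> Sunday (Mon=0 ... Sun=6)
Days before November (Jan-Oct): 304 days
Weekday index = (6 + 304) mod 7 = 2

Wednesday
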